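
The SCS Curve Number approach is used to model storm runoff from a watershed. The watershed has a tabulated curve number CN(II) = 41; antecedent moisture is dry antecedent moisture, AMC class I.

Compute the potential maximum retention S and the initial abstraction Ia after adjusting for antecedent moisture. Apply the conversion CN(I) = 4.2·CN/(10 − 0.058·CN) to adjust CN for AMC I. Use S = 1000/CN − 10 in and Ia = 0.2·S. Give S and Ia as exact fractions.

S = 29500/861 in ≈ 34.262 in; Ia = 5900/861 in ≈ 6.852 in

Dry (AMC I): CN(I) = 4.2·41/(10 − 0.058·41) = (861/5)/(3811/500) = 86100/3811 ≈ 22.592
S = 1000/(86100/3811) − 10 = 29500/861 in ≈ 34.262 in
Ia = 0.2S: 0.2·34.262 = 6.852 in (exactly 5900/861)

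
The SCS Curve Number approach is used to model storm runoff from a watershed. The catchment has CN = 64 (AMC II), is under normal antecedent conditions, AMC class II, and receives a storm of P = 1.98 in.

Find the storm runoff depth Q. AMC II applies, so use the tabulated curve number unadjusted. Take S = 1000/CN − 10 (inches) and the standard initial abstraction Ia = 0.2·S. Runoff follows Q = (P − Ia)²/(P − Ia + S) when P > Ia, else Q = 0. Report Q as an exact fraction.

Q = 361/3200 in ≈ 0.113 in

CN(II) = 64; AMC II needs no correction.
Retention S: 1000/CN − 10 with CN=64.000 → S = 45/8 ≈ 5.625 in
Ia = 0.2S: 0.2·5.625 = 1.125 in (exactly 9/8)
Since P=1.980 > Ia=1.125: effective rainfall P−Ia = 171/200 in
Q = (171/200)²/((171/200) + 45/8) = (29241/40000)/(162/25) = 361/3200 in ≈ 0.113 in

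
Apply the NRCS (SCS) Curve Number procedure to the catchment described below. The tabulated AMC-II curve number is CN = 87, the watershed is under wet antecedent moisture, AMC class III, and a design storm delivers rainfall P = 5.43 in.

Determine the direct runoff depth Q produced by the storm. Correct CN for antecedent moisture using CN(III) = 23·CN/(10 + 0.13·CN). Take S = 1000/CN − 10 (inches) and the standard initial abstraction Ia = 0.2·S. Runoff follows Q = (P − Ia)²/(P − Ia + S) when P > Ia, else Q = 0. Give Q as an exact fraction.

Adjust CN=87 to AMC III: 23·87/(10 + 0.13·87) → 2001 ÷ (2131/100) = 200100/2131 ≈ 93.900
S = 1000/(200100/2131) − 10 = 1300/2001 in ≈ 0.650 in
Ia = 0.2·(1300/2001) = 260/2001 in ≈ 0.130 in
Excess rainfall: 5.430 − 0.130 = 5.300 in; P > Ia so Q > 0
Q: (1060543/200100)² ÷ (1190543/200100) = 1124751454849/238227654300 in (≈ 4.721 in)

Q = 1124751454849/238227654300 in ≈ 4.721 in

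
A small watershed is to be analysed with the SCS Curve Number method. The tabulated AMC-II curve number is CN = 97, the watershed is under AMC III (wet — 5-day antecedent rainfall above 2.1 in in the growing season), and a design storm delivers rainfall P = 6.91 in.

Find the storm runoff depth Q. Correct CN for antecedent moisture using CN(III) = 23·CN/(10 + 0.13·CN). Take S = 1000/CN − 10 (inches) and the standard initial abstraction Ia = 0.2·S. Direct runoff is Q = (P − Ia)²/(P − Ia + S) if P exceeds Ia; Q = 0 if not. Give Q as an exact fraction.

CN(III) from CN(II)=97: (23·97)/(10 + 0.13·97) = 223100/2261 ≈ 98.673
S = 1000/(223100/2261) − 10 = 300/2231 in ≈ 0.134 in
Ia = 0.2S: 0.2·0.134 = 0.027 in (exactly 60/2231)
P − Ia = 6.910 − 0.027 = 1535621/223100 ≈ 6.883 in (> 0, runoff occurs)
Runoff Q = (P−Ia)²/(P−Ia+S) = (6.883)²/(6.883+0.134) = 2358131855641/349290045100 ≈ 6.751 in

Q = 2358131855641/349290045100 in ≈ 6.751 in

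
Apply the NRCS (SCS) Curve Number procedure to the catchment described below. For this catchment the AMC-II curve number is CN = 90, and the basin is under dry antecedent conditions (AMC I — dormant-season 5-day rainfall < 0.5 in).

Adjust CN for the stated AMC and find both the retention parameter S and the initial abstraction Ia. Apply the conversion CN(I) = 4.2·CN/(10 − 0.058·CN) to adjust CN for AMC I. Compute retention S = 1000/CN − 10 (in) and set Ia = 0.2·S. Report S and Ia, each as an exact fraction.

S = 500/189 in ≈ 2.646 in; Ia = 100/189 in ≈ 0.529 in

Dry (AMC I): CN(I) = 4.2·90/(10 − 0.058·90) = 378/(239/50) = 18900/239 ≈ 79.079
Retention S: 1000/CN − 10 with CN=79.079 → S = 500/189 ≈ 2.646 in
Initial abstraction Ia = S/5 = (500/189)/5 = 100/189 ≈ 0.529 in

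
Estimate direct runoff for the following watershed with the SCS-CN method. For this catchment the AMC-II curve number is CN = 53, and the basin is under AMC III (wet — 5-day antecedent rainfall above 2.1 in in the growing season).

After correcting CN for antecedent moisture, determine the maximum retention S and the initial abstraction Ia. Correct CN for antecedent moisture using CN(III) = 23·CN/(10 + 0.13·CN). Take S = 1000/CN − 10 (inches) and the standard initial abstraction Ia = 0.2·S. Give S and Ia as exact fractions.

S = 4700/1219 in ≈ 3.856 in; Ia = 940/1219 in ≈ 0.771 in

Wet (AMC III): CN(III) = 23·53/(10 + 0.13·53) = 1219/(1689/100) = 121900/1689 ≈ 72.173
S = 1000/(121900/1689) − 10 = 4700/1219 in ≈ 3.856 in
Initial abstraction Ia = S/5 = (4700/1219)/5 = 940/1219 ≈ 0.771 in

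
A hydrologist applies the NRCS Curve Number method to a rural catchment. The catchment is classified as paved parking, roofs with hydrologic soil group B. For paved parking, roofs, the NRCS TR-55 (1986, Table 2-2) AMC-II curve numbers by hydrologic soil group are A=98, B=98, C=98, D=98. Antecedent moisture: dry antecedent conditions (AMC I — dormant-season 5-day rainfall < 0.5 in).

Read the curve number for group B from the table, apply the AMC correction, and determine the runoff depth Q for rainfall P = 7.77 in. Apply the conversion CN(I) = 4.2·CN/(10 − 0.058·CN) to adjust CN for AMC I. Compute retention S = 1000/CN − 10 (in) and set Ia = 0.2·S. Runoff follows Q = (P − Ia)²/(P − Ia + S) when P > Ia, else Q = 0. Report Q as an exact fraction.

Q = 623362358089/86387945700 in ≈ 7.216 in

NRCS table: paved parking, roofs, soil group B → CN(II) = 98
Adjust CN=98 to AMC I: 4.2·98/(10 − 0.058·98) → (2058/5) ÷ (1079/250) = 102900/1079 ≈ 95.366
Retention S: 1000/CN − 10 with CN=95.366 → S = 500/1029 ≈ 0.486 in
Ia = 0.2·(500/1029) = 100/1029 in ≈ 0.097 in
P − Ia = 7.770 − 0.097 = 789533/102900 ≈ 7.673 in (> 0, runoff occurs)
Q = (789533/102900)²/((789533/102900) + 500/1029) = (623362358089/10588410000)/(839533/102900) = 623362358089/86387945700 in ≈ 7.216 in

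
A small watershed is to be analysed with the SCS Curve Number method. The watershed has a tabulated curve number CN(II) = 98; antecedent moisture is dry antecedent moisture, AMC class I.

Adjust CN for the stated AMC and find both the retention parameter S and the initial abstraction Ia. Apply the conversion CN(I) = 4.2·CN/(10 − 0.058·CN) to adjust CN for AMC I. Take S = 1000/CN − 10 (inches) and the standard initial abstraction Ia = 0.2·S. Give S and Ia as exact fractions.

Adjust CN=98 to AMC I: 4.2·98/(10 − 0.058·98) → (2058/5) ÷ (1079/250) = 102900/1079 ≈ 95.366
Max retention: S = 1000/(102900/1079) − 10 = 500/1029 in (≈ 0.486 in)
Ia = 0.2S: 0.2·0.486 = 0.097 in (exactly 100/1029)

S = 500/1029 in ≈ 0.486 in; Ia = 100/1029 in ≈ 0.097 in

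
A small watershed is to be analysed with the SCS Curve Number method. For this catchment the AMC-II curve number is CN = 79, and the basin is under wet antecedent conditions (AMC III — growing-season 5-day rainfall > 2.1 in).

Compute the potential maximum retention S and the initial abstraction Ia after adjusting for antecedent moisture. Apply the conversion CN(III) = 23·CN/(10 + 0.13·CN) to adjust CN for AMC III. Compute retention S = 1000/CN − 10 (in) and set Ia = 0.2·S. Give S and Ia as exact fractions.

S = 2100/1817 in ≈ 1.156 in; Ia = 420/1817 in ≈ 0.231 in

CN(III) from CN(II)=79: (23·79)/(10 + 0.13·79) = 181700/2027 ≈ 89.640
S = 1000/(181700/2027) − 10 = 2100/1817 in ≈ 1.156 in
Ia = 0.2S: 0.2·1.156 = 0.231 in (exactly 420/1817)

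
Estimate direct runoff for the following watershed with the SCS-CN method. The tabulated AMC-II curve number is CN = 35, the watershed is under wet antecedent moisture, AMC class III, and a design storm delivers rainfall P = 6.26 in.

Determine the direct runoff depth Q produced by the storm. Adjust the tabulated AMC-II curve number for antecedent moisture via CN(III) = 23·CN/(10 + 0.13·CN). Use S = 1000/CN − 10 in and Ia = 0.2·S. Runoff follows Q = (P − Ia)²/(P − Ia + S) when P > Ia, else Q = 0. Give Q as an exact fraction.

CN(III) from CN(II)=35: (23·35)/(10 + 0.13·35) = 16100/291 ≈ 55.326
Retention S: 1000/CN − 10 with CN=55.326 → S = 1300/161 ≈ 8.075 in
Ia = 0.2·(1300/161) = 260/161 in ≈ 1.615 in
Excess rainfall: 6.260 − 1.615 = 4.645 in; P > Ia so Q > 0
Q = (37393/8050)²/((37393/8050) + 1300/161) = (1398236449/64802500)/(102393/8050) = 1398236449/824263650 in ≈ 1.696 in

Q = 1398236449/824263650 in ≈ 1.696 in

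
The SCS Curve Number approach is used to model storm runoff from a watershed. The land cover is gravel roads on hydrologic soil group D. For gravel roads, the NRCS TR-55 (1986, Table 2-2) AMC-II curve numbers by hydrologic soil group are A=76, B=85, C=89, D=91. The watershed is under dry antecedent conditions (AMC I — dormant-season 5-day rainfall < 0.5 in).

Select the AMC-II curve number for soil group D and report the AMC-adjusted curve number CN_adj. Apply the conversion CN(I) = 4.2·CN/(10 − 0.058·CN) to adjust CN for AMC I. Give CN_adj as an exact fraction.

NRCS table: gravel roads, soil group D → CN(II) = 91
Dry (AMC I): CN(I) = 4.2·91/(10 − 0.058·91) = (1911/5)/(2361/500) = 63700/787 ≈ 80.940

CN_adj = 63700/787 ≈ 80.940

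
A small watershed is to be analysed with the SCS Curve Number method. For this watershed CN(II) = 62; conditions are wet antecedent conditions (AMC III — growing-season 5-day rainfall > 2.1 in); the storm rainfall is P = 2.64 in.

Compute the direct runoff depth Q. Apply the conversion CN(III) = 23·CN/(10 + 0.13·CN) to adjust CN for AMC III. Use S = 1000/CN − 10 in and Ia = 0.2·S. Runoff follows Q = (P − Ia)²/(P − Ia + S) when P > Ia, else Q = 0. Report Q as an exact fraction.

Q = 705301682/758079425 in ≈ 0.930 in

Wet (AMC III): CN(III) = 23·62/(10 + 0.13·62) = 1426/(903/50) = 71300/903 ≈ 78.959
Max retention: S = 1000/(71300/903) − 10 = 1900/713 in (≈ 2.665 in)
Ia = 0.2S: 0.2·2.665 = 0.533 in (exactly 380/713)
Since P=2.640 > Ia=0.533: effective rainfall P−Ia = 37558/17825 in
Q = (37558/17825)²/((37558/17825) + 1900/713) = (1410603364/317730625)/(85058/17825) = 705301682/758079425 in ≈ 0.930 in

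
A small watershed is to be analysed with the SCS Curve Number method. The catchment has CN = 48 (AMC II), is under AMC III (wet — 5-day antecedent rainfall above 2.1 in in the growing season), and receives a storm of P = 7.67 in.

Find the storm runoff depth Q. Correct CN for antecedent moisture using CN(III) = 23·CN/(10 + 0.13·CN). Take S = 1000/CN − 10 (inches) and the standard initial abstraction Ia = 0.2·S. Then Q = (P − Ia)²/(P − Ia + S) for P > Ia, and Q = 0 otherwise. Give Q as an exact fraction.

Q = 12752041/3222300 in ≈ 3.957 in

CN(III) from CN(II)=48: (23·48)/(10 + 0.13·48) = 13800/203 ≈ 67.980
S = 1000/(13800/203) − 10 = 325/69 in ≈ 4.710 in
Initial abstraction Ia = S/5 = (325/69)/5 = 65/69 ≈ 0.942 in
Since P=7.670 > Ia=0.942: effective rainfall P−Ia = 46423/6900 in
Q = (46423/6900)²/((46423/6900) + 325/69) = (2155094929/47610000)/(78923/6900) = 12752041/3222300 in ≈ 3.957 in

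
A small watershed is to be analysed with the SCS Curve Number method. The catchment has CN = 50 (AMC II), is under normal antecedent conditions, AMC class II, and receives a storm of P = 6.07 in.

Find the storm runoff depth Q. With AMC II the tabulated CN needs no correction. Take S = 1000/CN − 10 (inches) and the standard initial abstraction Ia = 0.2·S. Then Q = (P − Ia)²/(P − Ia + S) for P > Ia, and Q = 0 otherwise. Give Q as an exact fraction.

Q = 165649/140700 in ≈ 1.177 in

AMC II — tabulated CN = 50 applies directly.
Retention S: 1000/CN − 10 with CN=50.000 → S = 10 ≈ 10.000 in
Initial abstraction Ia = S/5 = 10/5 = 2 ≈ 2.000 in
P − Ia = 6.070 − 2.000 = 407/100 ≈ 4.070 in (> 0, runoff occurs)
Runoff Q = (P−Ia)²/(P−Ia+S) = (4.070)²/(4.070+10.000) = 165649/140700 ≈ 1.177 in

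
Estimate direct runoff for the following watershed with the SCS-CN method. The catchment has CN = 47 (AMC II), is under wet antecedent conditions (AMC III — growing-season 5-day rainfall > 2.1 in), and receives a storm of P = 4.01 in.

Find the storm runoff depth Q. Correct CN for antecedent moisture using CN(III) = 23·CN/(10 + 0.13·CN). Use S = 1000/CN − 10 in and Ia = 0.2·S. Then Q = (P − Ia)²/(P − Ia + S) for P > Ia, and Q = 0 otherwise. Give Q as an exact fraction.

Adjust CN=47 to AMC III: 23·47/(10 + 0.13·47) → 1081 ÷ (1611/100) = 108100/1611 ≈ 67.101
Max retention: S = 1000/(108100/1611) − 10 = 5300/1081 in (≈ 4.903 in)
Ia = 0.2·(5300/1081) = 1060/1081 in ≈ 0.981 in
Excess rainfall: 4.010 − 0.981 = 3.029 in; P > Ia so Q > 0
Runoff Q = (P−Ia)²/(P−Ia+S) = (3.029)²/(3.029+4.903) = 107243805361/92693696100 ≈ 1.157 in

Q = 107243805361/92693696100 in ≈ 1.157 in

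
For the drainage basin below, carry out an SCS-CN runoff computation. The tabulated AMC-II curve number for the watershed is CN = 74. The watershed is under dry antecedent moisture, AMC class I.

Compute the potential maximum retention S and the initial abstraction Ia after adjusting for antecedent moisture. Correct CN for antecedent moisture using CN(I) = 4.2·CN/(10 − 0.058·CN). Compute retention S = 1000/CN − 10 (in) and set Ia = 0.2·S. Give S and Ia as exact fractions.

Dry (AMC I): CN(I) = 4.2·74/(10 − 0.058·74) = (1554/5)/(1427/250) = 77700/1427 ≈ 54.450
S = 1000/(77700/1427) − 10 = 6500/777 in ≈ 8.366 in
Initial abstraction Ia = S/5 = (6500/777)/5 = 1300/777 ≈ 1.673 in

S = 6500/777 in ≈ 8.366 in; Ia = 1300/777 in ≈ 1.673 in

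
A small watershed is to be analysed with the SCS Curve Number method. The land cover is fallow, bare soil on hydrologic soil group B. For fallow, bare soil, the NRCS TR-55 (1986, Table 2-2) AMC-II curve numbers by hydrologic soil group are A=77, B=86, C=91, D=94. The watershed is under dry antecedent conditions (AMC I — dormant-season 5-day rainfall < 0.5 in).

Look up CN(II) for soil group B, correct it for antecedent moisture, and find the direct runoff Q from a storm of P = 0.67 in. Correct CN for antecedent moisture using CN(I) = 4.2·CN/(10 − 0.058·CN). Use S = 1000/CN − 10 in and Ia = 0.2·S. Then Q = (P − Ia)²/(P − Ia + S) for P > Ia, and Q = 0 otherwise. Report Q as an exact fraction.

NRCS table: fallow, bare soil, soil group B → CN(II) = 86
Dry (AMC I): CN(I) = 4.2·86/(10 − 0.058·86) = (1806/5)/(1253/250) = 12900/179 ≈ 72.067
S = 1000/(12900/179) − 10 = 500/129 in ≈ 3.876 in
Ia = 0.2S: 0.2·3.876 = 0.775 in (exactly 100/129)
P = 0.670 ≤ Ia = 0.775 in: entire storm abstracted, Q = 0.

Q = 0 in ≈ 0.000 in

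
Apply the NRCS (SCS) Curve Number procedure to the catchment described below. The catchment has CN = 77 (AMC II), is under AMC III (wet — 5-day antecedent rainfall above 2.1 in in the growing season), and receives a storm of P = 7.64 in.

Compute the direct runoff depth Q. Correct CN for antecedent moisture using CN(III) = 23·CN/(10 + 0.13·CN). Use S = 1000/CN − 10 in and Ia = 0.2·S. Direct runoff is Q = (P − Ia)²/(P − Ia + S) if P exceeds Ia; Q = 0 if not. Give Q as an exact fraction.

Q = 201838849/32160975 in ≈ 6.276 in

Adjust CN=77 to AMC III: 23·77/(10 + 0.13·77) → 1771 ÷ (2001/100) = 7700/87 ≈ 88.506
Retention S: 1000/CN − 10 with CN=88.506 → S = 100/77 ≈ 1.299 in
Ia = 0.2·(100/77) = 20/77 in ≈ 0.260 in
P − Ia = 7.640 − 0.260 = 14207/1925 ≈ 7.380 in (> 0, runoff occurs)
Runoff Q = (P−Ia)²/(P−Ia+S) = (7.380)²/(7.380+1.299) = 201838849/32160975 ≈ 6.276 in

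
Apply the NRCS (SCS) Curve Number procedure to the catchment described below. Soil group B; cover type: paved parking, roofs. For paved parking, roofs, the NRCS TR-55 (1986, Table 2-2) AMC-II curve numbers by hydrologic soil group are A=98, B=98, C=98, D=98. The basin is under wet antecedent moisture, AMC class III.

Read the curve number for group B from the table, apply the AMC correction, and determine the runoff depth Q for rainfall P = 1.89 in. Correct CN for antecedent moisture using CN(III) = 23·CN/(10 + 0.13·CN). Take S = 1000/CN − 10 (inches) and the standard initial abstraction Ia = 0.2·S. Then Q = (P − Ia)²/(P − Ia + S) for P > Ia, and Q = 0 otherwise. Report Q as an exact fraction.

Q = 44522266009/24907038100 in ≈ 1.788 in

NRCS table: paved parking, roofs, soil group B → CN(II) = 98
Wet (AMC III): CN(III) = 23·98/(10 + 0.13·98) = 2254/(1137/50) = 112700/1137 ≈ 99.120
Retention S: 1000/CN − 10 with CN=99.120 → S = 100/1127 ≈ 0.089 in
Initial abstraction Ia = S/5 = (100/1127)/5 = 20/1127 ≈ 0.018 in
Excess rainfall: 1.890 − 0.018 = 1.872 in; P > Ia so Q > 0
Runoff Q = (P−Ia)²/(P−Ia+S) = (1.872)²/(1.872+0.089) = 44522266009/24907038100 ≈ 1.788 in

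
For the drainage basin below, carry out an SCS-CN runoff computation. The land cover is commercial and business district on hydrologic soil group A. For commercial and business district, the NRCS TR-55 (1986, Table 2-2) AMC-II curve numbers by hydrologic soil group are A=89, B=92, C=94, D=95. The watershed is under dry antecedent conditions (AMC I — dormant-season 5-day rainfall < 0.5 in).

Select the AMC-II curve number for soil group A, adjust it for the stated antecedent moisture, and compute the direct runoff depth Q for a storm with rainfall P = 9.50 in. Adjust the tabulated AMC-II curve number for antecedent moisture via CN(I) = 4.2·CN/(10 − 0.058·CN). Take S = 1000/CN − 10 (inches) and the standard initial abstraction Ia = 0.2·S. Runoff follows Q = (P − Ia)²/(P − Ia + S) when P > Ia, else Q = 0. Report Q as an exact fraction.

Q = 1109622721/165634518 in ≈ 6.699 in

NRCS table: commercial and business district, soil group A → CN(II) = 89
CN(I) from CN(II)=89: (4.2·89)/(10 − 0.058·89) = 186900/2419 ≈ 77.263
S = 1000/(186900/2419) − 10 = 5500/1869 in ≈ 2.943 in
Ia = 0.2·(5500/1869) = 1100/1869 in ≈ 0.589 in
Excess rainfall: 9.500 − 0.589 = 8.911 in; P > Ia so Q > 0
Q = (33311/3738)²/((33311/3738) + 5500/1869) = (1109622721/13972644)/(44311/3738) = 1109622721/165634518 in ≈ 6.699 in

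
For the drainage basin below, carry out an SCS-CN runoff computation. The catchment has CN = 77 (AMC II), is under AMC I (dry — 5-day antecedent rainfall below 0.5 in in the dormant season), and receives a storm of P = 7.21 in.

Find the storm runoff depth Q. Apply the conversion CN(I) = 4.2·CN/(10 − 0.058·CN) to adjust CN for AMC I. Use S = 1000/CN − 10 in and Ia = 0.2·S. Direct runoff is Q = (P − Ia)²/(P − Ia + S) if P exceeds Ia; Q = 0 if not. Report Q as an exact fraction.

Dry (AMC I): CN(I) = 4.2·77/(10 − 0.058·77) = (1617/5)/(2767/500) = 161700/2767 ≈ 58.439
Retention S: 1000/CN − 10 with CN=58.439 → S = 11500/1617 ≈ 7.112 in
Ia = 0.2·(11500/1617) = 2300/1617 in ≈ 1.422 in
Excess rainfall: 7.210 − 1.422 = 5.788 in; P > Ia so Q > 0
Q: (935857/161700)² ÷ (2085857/161700) = 875828324449/337283076900 in (≈ 2.597 in)

Q = 875828324449/337283076900 in ≈ 2.597 in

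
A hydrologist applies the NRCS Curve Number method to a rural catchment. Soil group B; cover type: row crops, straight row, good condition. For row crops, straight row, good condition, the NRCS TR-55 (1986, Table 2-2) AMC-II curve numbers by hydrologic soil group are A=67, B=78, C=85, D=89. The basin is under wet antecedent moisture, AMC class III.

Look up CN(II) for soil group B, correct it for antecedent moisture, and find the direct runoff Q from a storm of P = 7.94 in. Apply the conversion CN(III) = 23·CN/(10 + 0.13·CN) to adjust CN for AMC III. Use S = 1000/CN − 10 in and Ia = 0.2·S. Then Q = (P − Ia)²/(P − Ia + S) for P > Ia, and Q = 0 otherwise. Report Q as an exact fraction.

Q = 119100221881/17944888650 in ≈ 6.637 in

NRCS table: row crops, straight row, good condition, soil group B → CN(II) = 78
CN(III) from CN(II)=78: (23·78)/(10 + 0.13·78) = 89700/1007 ≈ 89.076
Max retention: S = 1000/(89700/1007) − 10 = 1100/897 in (≈ 1.226 in)
Ia = 0.2S: 0.2·1.226 = 0.245 in (exactly 220/897)
P − Ia = 7.940 − 0.245 = 345109/44850 ≈ 7.695 in (> 0, runoff occurs)
Q = (345109/44850)²/((345109/44850) + 1100/897) = (119100221881/2011522500)/(400109/44850) = 119100221881/17944888650 in ≈ 6.637 in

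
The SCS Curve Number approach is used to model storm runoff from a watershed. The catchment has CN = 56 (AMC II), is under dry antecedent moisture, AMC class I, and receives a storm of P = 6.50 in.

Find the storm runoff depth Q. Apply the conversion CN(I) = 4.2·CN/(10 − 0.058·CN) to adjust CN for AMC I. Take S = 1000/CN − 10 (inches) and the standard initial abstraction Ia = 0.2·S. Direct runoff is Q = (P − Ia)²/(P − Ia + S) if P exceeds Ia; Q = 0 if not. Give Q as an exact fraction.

Q = 657721/1855434 in ≈ 0.354 in

CN(I) from CN(II)=56: (4.2·56)/(10 − 0.058·56) = 7350/211 ≈ 34.834
Retention S: 1000/CN − 10 with CN=34.834 → S = 2750/147 ≈ 18.707 in
Ia = 0.2S: 0.2·18.707 = 3.741 in (exactly 550/147)
P − Ia = 6.500 − 3.741 = 811/294 ≈ 2.759 in (> 0, runoff occurs)
Q: (811/294)² ÷ (6311/294) = 657721/1855434 in (≈ 0.354 in)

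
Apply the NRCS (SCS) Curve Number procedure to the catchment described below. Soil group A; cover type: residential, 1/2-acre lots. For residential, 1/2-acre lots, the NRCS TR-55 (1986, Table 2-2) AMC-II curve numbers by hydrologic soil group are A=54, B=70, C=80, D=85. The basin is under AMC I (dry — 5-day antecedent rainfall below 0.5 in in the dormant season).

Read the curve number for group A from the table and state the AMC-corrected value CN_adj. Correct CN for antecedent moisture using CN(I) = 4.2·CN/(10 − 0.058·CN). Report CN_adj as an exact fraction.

CN_adj = 56700/1717 ≈ 33.023

NRCS table: residential, 1/2-acre lots, soil group A → CN(II) = 54
Dry (AMC I): CN(I) = 4.2·54/(10 − 0.058·54) = (1134/5)/(1717/250) = 56700/1717 ≈ 33.023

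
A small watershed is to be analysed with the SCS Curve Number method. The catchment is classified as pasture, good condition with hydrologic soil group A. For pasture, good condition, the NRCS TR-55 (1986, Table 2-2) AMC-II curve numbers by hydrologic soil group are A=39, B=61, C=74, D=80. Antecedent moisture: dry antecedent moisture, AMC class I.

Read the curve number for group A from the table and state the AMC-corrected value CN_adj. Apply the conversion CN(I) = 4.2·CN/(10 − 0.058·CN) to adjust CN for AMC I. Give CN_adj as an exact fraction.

CN_adj = 81900/3869 ≈ 21.168

NRCS table: pasture, good condition, soil group A → CN(II) = 39
CN(I) from CN(II)=39: (4.2·39)/(10 − 0.058·39) = 81900/3869 ≈ 21.168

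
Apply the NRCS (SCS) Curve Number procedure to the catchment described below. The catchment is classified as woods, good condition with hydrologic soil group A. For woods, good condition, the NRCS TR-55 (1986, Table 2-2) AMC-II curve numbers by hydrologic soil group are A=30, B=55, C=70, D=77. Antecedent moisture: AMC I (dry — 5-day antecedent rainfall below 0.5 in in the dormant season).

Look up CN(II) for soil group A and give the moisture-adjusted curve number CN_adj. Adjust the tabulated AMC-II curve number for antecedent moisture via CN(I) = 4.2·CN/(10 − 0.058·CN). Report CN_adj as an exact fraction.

CN_adj = 900/59 ≈ 15.254

NRCS table: woods, good condition, soil group A → CN(II) = 30
Dry (AMC I): CN(I) = 4.2·30/(10 − 0.058·30) = 126/(413/50) = 900/59 ≈ 15.254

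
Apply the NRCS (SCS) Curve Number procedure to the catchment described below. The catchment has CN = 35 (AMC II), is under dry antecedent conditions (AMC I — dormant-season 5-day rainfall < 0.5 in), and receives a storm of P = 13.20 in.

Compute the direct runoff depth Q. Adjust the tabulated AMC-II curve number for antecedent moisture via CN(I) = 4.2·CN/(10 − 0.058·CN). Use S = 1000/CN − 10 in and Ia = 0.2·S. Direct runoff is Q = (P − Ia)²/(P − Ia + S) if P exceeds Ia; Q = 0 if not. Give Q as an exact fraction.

Q = 5126402/13120485 in ≈ 0.391 in

Dry (AMC I): CN(I) = 4.2·35/(10 − 0.058·35) = 147/(797/100) = 14700/797 ≈ 18.444
S = 1000/(14700/797) − 10 = 6500/147 in ≈ 44.218 in
Ia = 0.2S: 0.2·44.218 = 8.844 in (exactly 1300/147)
P − Ia = 13.200 − 8.844 = 3202/735 ≈ 4.356 in (> 0, runoff occurs)
Q: (3202/735)² ÷ (35702/735) = 5126402/13120485 in (≈ 0.391 in)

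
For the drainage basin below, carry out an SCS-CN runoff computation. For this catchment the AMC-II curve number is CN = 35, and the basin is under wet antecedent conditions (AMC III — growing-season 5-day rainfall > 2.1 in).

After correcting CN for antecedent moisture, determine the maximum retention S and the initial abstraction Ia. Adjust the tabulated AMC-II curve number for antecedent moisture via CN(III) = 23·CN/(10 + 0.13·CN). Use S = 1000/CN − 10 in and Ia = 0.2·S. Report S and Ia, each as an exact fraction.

S = 1300/161 in ≈ 8.075 in; Ia = 260/161 in ≈ 1.615 in

Wet (AMC III): CN(III) = 23·35/(10 + 0.13·35) = 805/(291/20) = 16100/291 ≈ 55.326
Max retention: S = 1000/(16100/291) − 10 = 1300/161 in (≈ 8.075 in)
Ia = 0.2S: 0.2·8.075 = 1.615 in (exactly 260/161)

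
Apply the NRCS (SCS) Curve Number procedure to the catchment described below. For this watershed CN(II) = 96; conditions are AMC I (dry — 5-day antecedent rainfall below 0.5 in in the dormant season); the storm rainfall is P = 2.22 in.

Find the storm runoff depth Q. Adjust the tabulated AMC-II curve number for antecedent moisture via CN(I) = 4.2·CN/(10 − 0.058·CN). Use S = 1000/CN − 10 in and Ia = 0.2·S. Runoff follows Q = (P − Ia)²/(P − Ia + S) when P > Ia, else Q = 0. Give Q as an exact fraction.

Dry (AMC I): CN(I) = 4.2·96/(10 − 0.058·96) = (2016/5)/(554/125) = 25200/277 ≈ 90.975
Max retention: S = 1000/(25200/277) − 10 = 125/126 in (≈ 0.992 in)
Ia = 0.2·(125/126) = 25/126 in ≈ 0.198 in
Since P=2.220 > Ia=0.198: effective rainfall P−Ia = 3184/1575 in
Q = (3184/1575)²/((3184/1575) + 125/126) = (10137856/2480625)/(9493/3150) = 20275712/14951475 in ≈ 1.356 in

Q = 20275712/14951475 in ≈ 1.356 in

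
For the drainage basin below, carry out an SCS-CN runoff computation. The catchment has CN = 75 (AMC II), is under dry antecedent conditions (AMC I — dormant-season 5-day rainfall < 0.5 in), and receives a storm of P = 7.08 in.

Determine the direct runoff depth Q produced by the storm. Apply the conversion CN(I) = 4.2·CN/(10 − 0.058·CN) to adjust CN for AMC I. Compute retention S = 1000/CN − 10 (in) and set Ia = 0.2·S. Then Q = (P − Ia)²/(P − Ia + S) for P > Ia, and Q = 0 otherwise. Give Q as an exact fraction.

Dry (AMC I): CN(I) = 4.2·75/(10 − 0.058·75) = 315/(113/20) = 6300/113 ≈ 55.752
Max retention: S = 1000/(6300/113) − 10 = 500/63 in (≈ 7.937 in)
Ia = 0.2·(500/63) = 100/63 in ≈ 1.587 in
Since P=7.080 > Ia=1.587: effective rainfall P−Ia = 8651/1575 in
Q = (8651/1575)²/((8651/1575) + 500/63) = (74839801/2480625)/(21151/1575) = 74839801/33312825 in ≈ 2.247 in

Q = 74839801/33312825 in ≈ 2.247 in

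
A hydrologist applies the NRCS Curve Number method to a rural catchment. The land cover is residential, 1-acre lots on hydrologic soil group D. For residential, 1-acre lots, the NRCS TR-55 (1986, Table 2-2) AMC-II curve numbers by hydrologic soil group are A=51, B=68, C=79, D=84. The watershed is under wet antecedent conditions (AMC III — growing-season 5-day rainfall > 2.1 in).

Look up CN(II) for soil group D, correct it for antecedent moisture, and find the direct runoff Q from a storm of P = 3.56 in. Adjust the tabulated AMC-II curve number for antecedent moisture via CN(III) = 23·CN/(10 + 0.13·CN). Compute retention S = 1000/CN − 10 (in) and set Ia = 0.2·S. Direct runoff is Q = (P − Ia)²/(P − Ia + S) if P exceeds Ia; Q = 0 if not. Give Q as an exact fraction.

NRCS table: residential, 1-acre lots, soil group D → CN(II) = 84
Wet (AMC III): CN(III) = 23·84/(10 + 0.13·84) = 1932/(523/25) = 48300/523 ≈ 92.352
Max retention: S = 1000/(48300/523) − 10 = 400/483 in (≈ 0.828 in)
Initial abstraction Ia = S/5 = (400/483)/5 = 80/483 ≈ 0.166 in
P − Ia = 3.560 − 0.166 = 40987/12075 ≈ 3.394 in (> 0, runoff occurs)
Q: (40987/12075)² ÷ (50987/12075) = 1679934169/615668025 in (≈ 2.729 in)

Q = 1679934169/615668025 in ≈ 2.729 in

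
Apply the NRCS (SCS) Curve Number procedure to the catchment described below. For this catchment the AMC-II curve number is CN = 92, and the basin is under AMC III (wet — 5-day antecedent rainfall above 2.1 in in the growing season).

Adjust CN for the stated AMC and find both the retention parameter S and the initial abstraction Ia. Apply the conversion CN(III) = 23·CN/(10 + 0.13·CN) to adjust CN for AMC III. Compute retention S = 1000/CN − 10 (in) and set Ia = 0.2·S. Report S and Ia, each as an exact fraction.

S = 200/529 in ≈ 0.378 in; Ia = 40/529 in ≈ 0.076 in

Adjust CN=92 to AMC III: 23·92/(10 + 0.13·92) → 2116 ÷ (549/25) = 52900/549 ≈ 96.357
Max retention: S = 1000/(52900/549) − 10 = 200/529 in (≈ 0.378 in)
Initial abstraction Ia = S/5 = (200/529)/5 = 40/529 ≈ 0.076 in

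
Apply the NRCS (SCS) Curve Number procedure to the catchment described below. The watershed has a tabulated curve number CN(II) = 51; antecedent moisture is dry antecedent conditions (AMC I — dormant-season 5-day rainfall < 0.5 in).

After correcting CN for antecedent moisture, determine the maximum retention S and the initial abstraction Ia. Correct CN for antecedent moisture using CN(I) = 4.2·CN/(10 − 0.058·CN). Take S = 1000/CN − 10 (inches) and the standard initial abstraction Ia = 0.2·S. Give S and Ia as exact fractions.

Dry (AMC I): CN(I) = 4.2·51/(10 − 0.058·51) = (1071/5)/(3521/500) = 15300/503 ≈ 30.417
Retention S: 1000/CN − 10 with CN=30.417 → S = 3500/153 ≈ 22.876 in
Ia = 0.2·(3500/153) = 700/153 in ≈ 4.575 in

S = 3500/153 in ≈ 22.876 in; Ia = 700/153 in ≈ 4.575 in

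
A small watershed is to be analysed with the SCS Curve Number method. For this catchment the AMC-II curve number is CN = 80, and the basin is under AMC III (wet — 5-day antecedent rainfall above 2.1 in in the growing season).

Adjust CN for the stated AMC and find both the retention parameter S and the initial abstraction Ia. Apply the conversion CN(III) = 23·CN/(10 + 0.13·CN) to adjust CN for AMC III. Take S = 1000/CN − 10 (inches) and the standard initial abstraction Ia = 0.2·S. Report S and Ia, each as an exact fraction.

CN(III) from CN(II)=80: (23·80)/(10 + 0.13·80) = 4600/51 ≈ 90.196
Retention S: 1000/CN − 10 with CN=90.196 → S = 25/23 ≈ 1.087 in
Ia = 0.2S: 0.2·1.087 = 0.217 in (exactly 5/23)

S = 25/23 in ≈ 1.087 in; Ia = 5/23 in ≈ 0.217 in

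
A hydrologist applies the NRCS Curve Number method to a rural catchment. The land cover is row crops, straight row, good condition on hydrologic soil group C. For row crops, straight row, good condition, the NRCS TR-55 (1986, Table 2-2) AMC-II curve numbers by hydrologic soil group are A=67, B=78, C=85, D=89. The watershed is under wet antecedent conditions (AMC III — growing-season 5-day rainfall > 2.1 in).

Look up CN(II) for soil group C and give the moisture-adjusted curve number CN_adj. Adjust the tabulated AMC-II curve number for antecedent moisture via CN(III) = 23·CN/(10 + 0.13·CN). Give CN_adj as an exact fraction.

NRCS table: row crops, straight row, good condition, soil group C → CN(II) = 85
CN(III) from CN(II)=85: (23·85)/(10 + 0.13·85) = 39100/421 ≈ 92.874

CN_adj = 39100/421 ≈ 92.874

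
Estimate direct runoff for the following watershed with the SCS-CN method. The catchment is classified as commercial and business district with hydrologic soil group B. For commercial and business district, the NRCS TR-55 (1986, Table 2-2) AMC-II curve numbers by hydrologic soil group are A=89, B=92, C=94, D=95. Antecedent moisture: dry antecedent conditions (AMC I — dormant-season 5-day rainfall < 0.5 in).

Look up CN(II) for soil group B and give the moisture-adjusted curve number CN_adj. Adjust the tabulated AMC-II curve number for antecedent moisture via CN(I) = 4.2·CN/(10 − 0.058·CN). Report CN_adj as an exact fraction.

CN_adj = 48300/583 ≈ 82.847

NRCS table: commercial and business district, soil group B → CN(II) = 92
Dry (AMC I): CN(I) = 4.2·92/(10 − 0.058·92) = (1932/5)/(583/125) = 48300/583 ≈ 82.847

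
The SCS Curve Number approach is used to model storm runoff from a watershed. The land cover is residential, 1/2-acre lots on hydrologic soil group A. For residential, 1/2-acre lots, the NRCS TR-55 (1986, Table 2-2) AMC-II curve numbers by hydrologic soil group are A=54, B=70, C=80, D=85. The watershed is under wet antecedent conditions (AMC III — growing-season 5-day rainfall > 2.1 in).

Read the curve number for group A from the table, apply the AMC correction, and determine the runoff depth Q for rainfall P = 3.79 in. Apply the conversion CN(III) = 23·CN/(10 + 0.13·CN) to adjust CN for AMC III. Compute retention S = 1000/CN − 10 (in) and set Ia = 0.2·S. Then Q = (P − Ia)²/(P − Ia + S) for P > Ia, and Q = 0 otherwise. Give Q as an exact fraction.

Q = 67782289/49229100 in ≈ 1.377 in

NRCS table: residential, 1/2-acre lots, soil group A → CN(II) = 54
Wet (AMC III): CN(III) = 23·54/(10 + 0.13·54) = 1242/(851/50) = 2700/37 ≈ 72.973
Max retention: S = 1000/(2700/37) − 10 = 100/27 in (≈ 3.704 in)
Ia = 0.2·(100/27) = 20/27 in ≈ 0.741 in
P − Ia = 3.790 − 0.741 = 8233/2700 ≈ 3.049 in (> 0, runoff occurs)
Q: (8233/2700)² ÷ (18233/2700) = 67782289/49229100 in (≈ 1.377 in)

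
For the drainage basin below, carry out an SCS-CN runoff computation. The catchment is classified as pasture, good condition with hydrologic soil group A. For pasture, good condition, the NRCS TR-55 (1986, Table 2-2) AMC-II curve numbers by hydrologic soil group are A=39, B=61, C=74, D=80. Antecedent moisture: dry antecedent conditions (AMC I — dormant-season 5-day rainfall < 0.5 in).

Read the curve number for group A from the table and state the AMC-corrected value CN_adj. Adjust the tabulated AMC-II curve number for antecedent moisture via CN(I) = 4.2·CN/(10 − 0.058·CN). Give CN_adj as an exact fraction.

NRCS table: pasture, good condition, soil group A → CN(II) = 39
Adjust CN=39 to AMC I: 4.2·39/(10 − 0.058·39) → (819/5) ÷ (3869/500) = 81900/3869 ≈ 21.168

CN_adj = 81900/3869 ≈ 21.168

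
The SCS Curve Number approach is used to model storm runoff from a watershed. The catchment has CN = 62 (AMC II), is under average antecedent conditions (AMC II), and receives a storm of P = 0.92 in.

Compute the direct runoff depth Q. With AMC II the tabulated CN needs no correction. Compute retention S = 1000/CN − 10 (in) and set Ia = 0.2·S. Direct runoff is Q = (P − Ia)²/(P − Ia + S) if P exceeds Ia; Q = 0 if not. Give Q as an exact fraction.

Q = 0 in ≈ 0.000 in

Average conditions: CN = 62 (no AMC adjustment).
Retention S: 1000/CN − 10 with CN=62.000 → S = 190/31 ≈ 6.129 in
Ia = 0.2·(190/31) = 38/31 in ≈ 1.226 in
P = 0.920 ≤ Ia = 1.226 in: entire storm abstracted, Q = 0.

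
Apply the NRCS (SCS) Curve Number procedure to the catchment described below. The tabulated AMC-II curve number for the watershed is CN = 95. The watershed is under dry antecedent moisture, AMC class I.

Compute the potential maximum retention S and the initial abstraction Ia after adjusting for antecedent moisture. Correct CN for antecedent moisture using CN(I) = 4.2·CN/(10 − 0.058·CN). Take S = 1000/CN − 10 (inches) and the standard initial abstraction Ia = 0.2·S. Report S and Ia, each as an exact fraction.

S = 500/399 in ≈ 1.253 in; Ia = 100/399 in ≈ 0.251 in

Dry (AMC I): CN(I) = 4.2·95/(10 − 0.058·95) = 399/(449/100) = 39900/449 ≈ 88.864
Max retention: S = 1000/(39900/449) − 10 = 500/399 in (≈ 1.253 in)
Ia = 0.2S: 0.2·1.253 = 0.251 in (exactly 100/399)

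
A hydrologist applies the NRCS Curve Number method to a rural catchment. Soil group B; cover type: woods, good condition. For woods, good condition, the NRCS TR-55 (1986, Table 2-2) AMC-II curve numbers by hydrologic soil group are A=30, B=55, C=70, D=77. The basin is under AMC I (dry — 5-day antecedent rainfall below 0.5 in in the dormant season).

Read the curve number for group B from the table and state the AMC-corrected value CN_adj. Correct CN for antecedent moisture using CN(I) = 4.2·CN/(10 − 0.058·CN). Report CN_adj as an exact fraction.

NRCS table: woods, good condition, soil group B → CN(II) = 55
CN(I) from CN(II)=55: (4.2·55)/(10 − 0.058·55) = 7700/227 ≈ 33.921

CN_adj = 7700/227 ≈ 33.921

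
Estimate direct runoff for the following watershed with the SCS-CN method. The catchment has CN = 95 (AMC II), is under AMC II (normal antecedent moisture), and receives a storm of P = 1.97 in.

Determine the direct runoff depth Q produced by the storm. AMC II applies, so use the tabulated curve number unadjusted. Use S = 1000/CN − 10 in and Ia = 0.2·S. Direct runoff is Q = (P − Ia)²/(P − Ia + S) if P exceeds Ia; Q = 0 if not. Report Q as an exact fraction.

Q = 12552849/8631700 in ≈ 1.454 in

CN(II) = 95; AMC II needs no correction.
Retention S: 1000/CN − 10 with CN=95.000 → S = 10/19 ≈ 0.526 in
Ia = 0.2·(10/19) = 2/19 in ≈ 0.105 in
P − Ia = 1.970 − 0.105 = 3543/1900 ≈ 1.865 in (> 0, runoff occurs)
Q = (3543/1900)²/((3543/1900) + 10/19) = (12552849/3610000)/(4543/1900) = 12552849/8631700 in ≈ 1.454 in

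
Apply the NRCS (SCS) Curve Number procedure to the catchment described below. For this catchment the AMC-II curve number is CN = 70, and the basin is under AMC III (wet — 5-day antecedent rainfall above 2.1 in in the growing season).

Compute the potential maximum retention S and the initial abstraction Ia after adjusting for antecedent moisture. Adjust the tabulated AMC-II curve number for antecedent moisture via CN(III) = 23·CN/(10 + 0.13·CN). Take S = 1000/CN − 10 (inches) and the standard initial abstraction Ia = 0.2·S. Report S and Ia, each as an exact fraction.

S = 300/161 in ≈ 1.863 in; Ia = 60/161 in ≈ 0.373 in

Wet (AMC III): CN(III) = 23·70/(10 + 0.13·70) = 1610/(191/10) = 16100/191 ≈ 84.293
Max retention: S = 1000/(16100/191) − 10 = 300/161 in (≈ 1.863 in)
Initial abstraction Ia = S/5 = (300/161)/5 = 60/161 ≈ 0.373 in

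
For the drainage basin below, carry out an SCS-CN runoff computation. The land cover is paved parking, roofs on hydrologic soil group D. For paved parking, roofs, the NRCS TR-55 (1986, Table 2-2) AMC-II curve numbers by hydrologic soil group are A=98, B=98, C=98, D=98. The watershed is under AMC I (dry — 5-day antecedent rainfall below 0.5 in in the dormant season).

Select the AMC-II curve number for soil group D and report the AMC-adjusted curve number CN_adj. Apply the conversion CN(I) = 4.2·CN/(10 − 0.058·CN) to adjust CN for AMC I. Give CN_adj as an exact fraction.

CN_adj = 102900/1079 ≈ 95.366

NRCS table: paved parking, roofs, soil group D → CN(II) = 98
Adjust CN=98 to AMC I: 4.2·98/(10 − 0.058·98) → (2058/5) ÷ (1079/250) = 102900/1079 ≈ 95.366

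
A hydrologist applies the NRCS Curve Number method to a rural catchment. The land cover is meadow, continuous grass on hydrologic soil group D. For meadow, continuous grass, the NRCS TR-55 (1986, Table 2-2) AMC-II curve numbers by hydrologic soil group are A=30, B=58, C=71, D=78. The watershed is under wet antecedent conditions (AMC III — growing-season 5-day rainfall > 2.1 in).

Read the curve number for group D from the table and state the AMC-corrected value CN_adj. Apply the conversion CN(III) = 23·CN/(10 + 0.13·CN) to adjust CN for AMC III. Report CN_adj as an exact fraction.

CN_adj = 89700/1007 ≈ 89.076

NRCS table: meadow, continuous grass, soil group D → CN(II) = 78
Adjust CN=78 to AMC III: 23·78/(10 + 0.13·78) → 1794 ÷ (1007/50) = 89700/1007 ≈ 89.076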